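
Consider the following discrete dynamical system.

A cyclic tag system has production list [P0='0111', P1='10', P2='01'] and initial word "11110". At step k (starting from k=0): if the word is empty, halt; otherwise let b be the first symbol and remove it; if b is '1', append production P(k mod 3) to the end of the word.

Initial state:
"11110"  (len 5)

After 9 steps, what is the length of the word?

[0] "11110"  (len 5)
[1] "11100111"  (len 8)
[2] "110011110"  (len 9)
[3] "1001111001"  (len 10)
[4] "0011110010111"  (len 13)
[5] "011110010111"  (len 12)
[6] "11110010111"  (len 11)
[7] "11100101110111"  (len 14)
[8] "110010111011110"  (len 15)
[9] "1001011101111001"  (len 16)

16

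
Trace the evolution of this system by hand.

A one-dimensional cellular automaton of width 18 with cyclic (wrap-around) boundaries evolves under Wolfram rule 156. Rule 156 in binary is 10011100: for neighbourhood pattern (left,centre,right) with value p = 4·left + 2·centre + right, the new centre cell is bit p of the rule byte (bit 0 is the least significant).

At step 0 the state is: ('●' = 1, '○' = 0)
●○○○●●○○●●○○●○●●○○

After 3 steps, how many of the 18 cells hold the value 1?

gen 0: ●○○○●●○○●●○○●○●●○○
gen 1: ●●○○●○●○●○●○●○●○●○
gen 2: ●○●○●○●○●○●○●○●○●○
gen 3: ●○●○●○●○●○●○●○●○●○

9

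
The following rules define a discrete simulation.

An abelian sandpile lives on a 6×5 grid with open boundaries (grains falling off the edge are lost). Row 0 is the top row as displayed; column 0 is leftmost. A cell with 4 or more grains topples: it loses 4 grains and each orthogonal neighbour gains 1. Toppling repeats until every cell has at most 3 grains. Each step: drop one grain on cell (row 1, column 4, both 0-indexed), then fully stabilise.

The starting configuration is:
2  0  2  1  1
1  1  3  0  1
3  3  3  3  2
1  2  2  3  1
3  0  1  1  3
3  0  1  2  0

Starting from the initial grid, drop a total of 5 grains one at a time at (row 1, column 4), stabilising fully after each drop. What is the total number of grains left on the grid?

gen 0: 2  0  2  1  1
1  1  3  0  1
3  3  3  3  2
1  2  2  3  1
3  0  1  1  3
3  0  1  2  0
gen 1: 2  0  2  1  1
1  1  3  0  2
3  3  3  3  2
1  2  2  3  1
3  0  1  1  3
3  0  1  2  0
gen 2: 2  0  2  1  1
1  1  3  0  3
3  3  3  3  2
1  2  2  3  1
3  0  1  1  3
3  0  1  2  0
gen 3: 2  0  2  1  2
1  1  3  1  0
3  3  3  3  3
1  2  2  3  1
3  0  1  1  3
3  0  1  2  0
gen 4: 2  0  2  1  2
1  1  3  1  1
3  3  3  3  3
1  2  2  3  1
3  0  1  1  3
3  0  1  2  0
gen 5: 2  0  2  1  2
1  1  3  1  2
3  3  3  3  3
1  2  2  3  1
3  0  1  1  3
3  0  1  2  0

53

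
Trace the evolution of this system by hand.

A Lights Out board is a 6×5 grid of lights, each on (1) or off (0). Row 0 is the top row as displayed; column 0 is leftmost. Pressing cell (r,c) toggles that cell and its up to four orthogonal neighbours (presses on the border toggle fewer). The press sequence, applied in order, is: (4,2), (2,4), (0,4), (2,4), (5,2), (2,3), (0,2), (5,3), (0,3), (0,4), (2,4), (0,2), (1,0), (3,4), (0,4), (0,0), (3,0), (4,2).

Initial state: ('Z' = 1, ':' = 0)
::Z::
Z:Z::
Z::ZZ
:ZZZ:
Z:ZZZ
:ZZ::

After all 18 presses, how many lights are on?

12

0) ::Z::
Z:Z::
Z::ZZ
:ZZZ:
Z:ZZZ
:ZZ::
1) ::Z::
Z:Z::
Z::ZZ
:Z:Z:
ZZ::Z
:Z:::
2) ::Z::
Z:Z:Z
Z::::
:Z:ZZ
ZZ::Z
:Z:::
3) ::ZZZ
Z:Z::
Z::::
:Z:ZZ
ZZ::Z
:Z:::
4) ::ZZZ
Z:Z:Z
Z::ZZ
:Z:Z:
ZZ::Z
:Z:::
5) ::ZZZ
Z:Z:Z
Z::ZZ
:Z:Z:
ZZZ:Z
::ZZ:
6) ::ZZZ
Z:ZZZ
Z:Z::
:Z:::
ZZZ:Z
::ZZ:
7) :Z::Z
Z::ZZ
Z:Z::
:Z:::
ZZZ:Z
::ZZ:
8) :Z::Z
Z::ZZ
Z:Z::
:Z:::
ZZZZZ
::::Z
9) :ZZZ:
Z:::Z
Z:Z::
:Z:::
ZZZZZ
::::Z
10) :ZZ:Z
Z::::
Z:Z::
:Z:::
ZZZZZ
::::Z
11) :ZZ:Z
Z:::Z
Z:ZZZ
:Z::Z
ZZZZZ
::::Z
12) :::ZZ
Z:Z:Z
Z:ZZZ
:Z::Z
ZZZZZ
::::Z
13) Z::ZZ
:ZZ:Z
::ZZZ
:Z::Z
ZZZZZ
::::Z
14) Z::ZZ
:ZZ:Z
::ZZ:
:Z:Z:
ZZZZ:
::::Z
15) Z::::
:ZZ::
::ZZ:
:Z:Z:
ZZZZ:
::::Z
16) :Z:::
ZZZ::
::ZZ:
:Z:Z:
ZZZZ:
::::Z
17) :Z:::
ZZZ::
Z:ZZ:
Z::Z:
:ZZZ:
::::Z
18) :Z:::
ZZZ::
Z:ZZ:
Z:ZZ:
:::::
::Z:Z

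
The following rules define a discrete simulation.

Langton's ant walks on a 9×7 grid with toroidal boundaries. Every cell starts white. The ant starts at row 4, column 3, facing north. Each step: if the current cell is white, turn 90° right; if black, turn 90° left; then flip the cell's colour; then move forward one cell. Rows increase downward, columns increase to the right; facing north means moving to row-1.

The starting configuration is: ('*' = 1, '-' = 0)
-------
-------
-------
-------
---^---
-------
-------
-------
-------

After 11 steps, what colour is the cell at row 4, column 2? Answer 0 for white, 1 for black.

step 0: -------
-------
-------
-------
---^---
-------
-------
-------
-------
step 1: -------
-------
-------
-------
---*>--
-------
-------
-------
-------
step 2: -------
-------
-------
-------
---**--
----v--
-------
-------
-------
step 3: -------
-------
-------
-------
---**--
---<*--
-------
-------
-------
step 4: -------
-------
-------
-------
---^*--
---**--
-------
-------
-------
step 5: -------
-------
-------
-------
--<-*--
---**--
-------
-------
-------
step 6: -------
-------
-------
--^----
--*-*--
---**--
-------
-------
-------
step 7: -------
-------
-------
--*>---
--*-*--
---**--
-------
-------
-------
step 8: -------
-------
-------
--**---
--*v*--
---**--
-------
-------
-------
step 9: -------
-------
-------
--**---
--<**--
---**--
-------
-------
-------
step 10: -------
-------
-------
--**---
---**--
--v**--
-------
-------
-------
step 11: -------
-------
-------
--**---
---**--
-<***--
-------
-------
-------

0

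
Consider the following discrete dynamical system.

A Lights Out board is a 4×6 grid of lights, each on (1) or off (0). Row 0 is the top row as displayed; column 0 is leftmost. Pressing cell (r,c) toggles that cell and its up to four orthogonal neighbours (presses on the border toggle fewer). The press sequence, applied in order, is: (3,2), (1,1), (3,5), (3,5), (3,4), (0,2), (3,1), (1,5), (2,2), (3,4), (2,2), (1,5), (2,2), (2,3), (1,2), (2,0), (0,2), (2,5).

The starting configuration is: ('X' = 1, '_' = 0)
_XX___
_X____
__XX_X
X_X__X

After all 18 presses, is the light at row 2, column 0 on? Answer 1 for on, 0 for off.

1

step 0: _XX___
_X____
__XX_X
X_X__X
step 1: _XX___
_X____
___X_X
XX_X_X
step 2: __X___
X_X___
_X_X_X
XX_X_X
step 3: __X___
X_X___
_X_X__
XX_XX_
step 4: __X___
X_X___
_X_X_X
XX_X_X
step 5: __X___
X_X___
_X_XXX
XX__X_
step 6: _X_X__
X_____
_X_XXX
XX__X_
step 7: _X_X__
X_____
___XXX
__X_X_
step 8: _X_X_X
X___XX
___XX_
__X_X_
step 9: _X_X_X
X_X_XX
_XX_X_
____X_
step 10: _X_X_X
X_X_XX
_XX___
___X_X
step 11: _X_X_X
X___XX
___X__
__XX_X
step 12: _X_X__
X_____
___X_X
__XX_X
step 13: _X_X__
X_X___
_XX__X
___X_X
step 14: _X_X__
X_XX__
_X_XXX
_____X
step 15: _XXX__
XX____
_XXXXX
_____X
step 16: _XXX__
_X____
X_XXXX
X____X
step 17: ______
_XX___
X_XXXX
X____X
step 18: ______
_XX__X
X_XX__
X_____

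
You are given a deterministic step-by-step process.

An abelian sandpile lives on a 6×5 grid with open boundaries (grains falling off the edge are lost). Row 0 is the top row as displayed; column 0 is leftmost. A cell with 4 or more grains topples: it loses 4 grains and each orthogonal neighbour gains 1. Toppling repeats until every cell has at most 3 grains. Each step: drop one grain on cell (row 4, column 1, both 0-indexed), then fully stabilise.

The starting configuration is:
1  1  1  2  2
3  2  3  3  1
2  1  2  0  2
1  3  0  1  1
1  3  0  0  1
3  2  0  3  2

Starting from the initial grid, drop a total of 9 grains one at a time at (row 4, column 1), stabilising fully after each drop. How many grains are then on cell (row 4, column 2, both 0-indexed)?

[0] 1  1  1  2  2
3  2  3  3  1
2  1  2  0  2
1  3  0  1  1
1  3  0  0  1
3  2  0  3  2
[1] 1  1  1  2  2
3  2  3  3  1
2  2  2  0  2
2  0  1  1  1
2  1  1  0  1
3  3  0  3  2
[2] 1  1  1  2  2
3  2  3  3  1
2  2  2  0  2
2  0  1  1  1
2  2  1  0  1
3  3  0  3  2
[3] 1  1  1  2  2
3  2  3  3  1
2  2  2  0  2
2  0  1  1  1
2  3  1  0  1
3  3  0  3  2
[4] 1  1  1  2  2
3  2  3  3  1
2  2  2  0  2
3  1  1  1  1
0  2  2  0  1
1  1  1  3  2
[5] 1  1  1  2  2
3  2  3  3  1
2  2  2  0  2
3  1  1  1  1
0  3  2  0  1
1  1  1  3  2
[6] 1  1  1  2  2
3  2  3  3  1
2  2  2  0  2
3  2  1  1  1
1  0  3  0  1
1  2  1  3  2
[7] 1  1  1  2  2
3  2  3  3  1
2  2  2  0  2
3  2  1  1  1
1  1  3  0  1
1  2  1  3  2
[8] 1  1  1  2  2
3  2  3  3  1
2  2  2  0  2
3  2  1  1  1
1  2  3  0  1
1  2  1  3  2
[9] 1  1  1  2  2
3  2  3  3  1
2  2  2  0  2
3  2  1  1  1
1  3  3  0  1
1  2  1  3  2

3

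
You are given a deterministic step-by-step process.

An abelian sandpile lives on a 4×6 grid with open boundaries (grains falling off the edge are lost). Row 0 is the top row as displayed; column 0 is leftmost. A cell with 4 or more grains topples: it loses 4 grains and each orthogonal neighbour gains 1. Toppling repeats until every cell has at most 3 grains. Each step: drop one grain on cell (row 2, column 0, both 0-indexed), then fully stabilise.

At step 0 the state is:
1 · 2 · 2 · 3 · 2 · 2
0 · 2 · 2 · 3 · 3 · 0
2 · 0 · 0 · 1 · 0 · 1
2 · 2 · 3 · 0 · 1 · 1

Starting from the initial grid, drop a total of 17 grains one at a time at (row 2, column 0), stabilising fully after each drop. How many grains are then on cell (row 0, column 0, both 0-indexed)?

0) 1 · 2 · 2 · 3 · 2 · 2
0 · 2 · 2 · 3 · 3 · 0
2 · 0 · 0 · 1 · 0 · 1
2 · 2 · 3 · 0 · 1 · 1
1) 1 · 2 · 2 · 3 · 2 · 2
0 · 2 · 2 · 3 · 3 · 0
3 · 0 · 0 · 1 · 0 · 1
2 · 2 · 3 · 0 · 1 · 1
2) 1 · 2 · 2 · 3 · 2 · 2
1 · 2 · 2 · 3 · 3 · 0
0 · 1 · 0 · 1 · 0 · 1
3 · 2 · 3 · 0 · 1 · 1
3) 1 · 2 · 2 · 3 · 2 · 2
1 · 2 · 2 · 3 · 3 · 0
1 · 1 · 0 · 1 · 0 · 1
3 · 2 · 3 · 0 · 1 · 1
4) 1 · 2 · 2 · 3 · 2 · 2
1 · 2 · 2 · 3 · 3 · 0
2 · 1 · 0 · 1 · 0 · 1
3 · 2 · 3 · 0 · 1 · 1
5) 1 · 2 · 2 · 3 · 2 · 2
1 · 2 · 2 · 3 · 3 · 0
3 · 1 · 0 · 1 · 0 · 1
3 · 2 · 3 · 0 · 1 · 1
6) 1 · 2 · 2 · 3 · 2 · 2
2 · 2 · 2 · 3 · 3 · 0
1 · 2 · 0 · 1 · 0 · 1
0 · 3 · 3 · 0 · 1 · 1
7) 1 · 2 · 2 · 3 · 2 · 2
2 · 2 · 2 · 3 · 3 · 0
2 · 2 · 0 · 1 · 0 · 1
0 · 3 · 3 · 0 · 1 · 1
8) 1 · 2 · 2 · 3 · 2 · 2
2 · 2 · 2 · 3 · 3 · 0
3 · 2 · 0 · 1 · 0 · 1
0 · 3 · 3 · 0 · 1 · 1
9) 1 · 2 · 2 · 3 · 2 · 2
3 · 2 · 2 · 3 · 3 · 0
0 · 3 · 0 · 1 · 0 · 1
1 · 3 · 3 · 0 · 1 · 1
10) 1 · 2 · 2 · 3 · 2 · 2
3 · 2 · 2 · 3 · 3 · 0
1 · 3 · 0 · 1 · 0 · 1
1 · 3 · 3 · 0 · 1 · 1
11) 1 · 2 · 2 · 3 · 2 · 2
3 · 2 · 2 · 3 · 3 · 0
2 · 3 · 0 · 1 · 0 · 1
1 · 3 · 3 · 0 · 1 · 1
12) 1 · 2 · 2 · 3 · 2 · 2
3 · 2 · 2 · 3 · 3 · 0
3 · 3 · 0 · 1 · 0 · 1
1 · 3 · 3 · 0 · 1 · 1
13) 2 · 3 · 2 · 3 · 2 · 2
1 · 0 · 3 · 3 · 3 · 0
2 · 2 · 2 · 1 · 0 · 1
3 · 1 · 0 · 1 · 1 · 1
14) 2 · 3 · 2 · 3 · 2 · 2
1 · 0 · 3 · 3 · 3 · 0
3 · 2 · 2 · 1 · 0 · 1
3 · 1 · 0 · 1 · 1 · 1
15) 2 · 3 · 2 · 3 · 2 · 2
2 · 0 · 3 · 3 · 3 · 0
1 · 3 · 2 · 1 · 0 · 1
0 · 2 · 0 · 1 · 1 · 1
16) 2 · 3 · 2 · 3 · 2 · 2
2 · 0 · 3 · 3 · 3 · 0
2 · 3 · 2 · 1 · 0 · 1
0 · 2 · 0 · 1 · 1 · 1
17) 2 · 3 · 2 · 3 · 2 · 2
2 · 0 · 3 · 3 · 3 · 0
3 · 3 · 2 · 1 · 0 · 1
0 · 2 · 0 · 1 · 1 · 1

2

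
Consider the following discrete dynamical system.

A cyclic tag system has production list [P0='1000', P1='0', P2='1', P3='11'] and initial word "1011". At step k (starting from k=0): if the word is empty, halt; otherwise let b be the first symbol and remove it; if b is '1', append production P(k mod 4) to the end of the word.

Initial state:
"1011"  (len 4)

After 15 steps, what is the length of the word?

step 0: "1011"  (len 4)
step 1: "0111000"  (len 7)
step 2: "111000"  (len 6)
step 3: "110001"  (len 6)
step 4: "1000111"  (len 7)
step 5: "0001111000"  (len 10)
step 6: "001111000"  (len 9)
step 7: "01111000"  (len 8)
step 8: "1111000"  (len 7)
step 9: "1110001000"  (len 10)
step 10: "1100010000"  (len 10)
step 11: "1000100001"  (len 10)
step 12: "00010000111"  (len 11)
step 13: "0010000111"  (len 10)
step 14: "010000111"  (len 9)
step 15: "10000111"  (len 8)

8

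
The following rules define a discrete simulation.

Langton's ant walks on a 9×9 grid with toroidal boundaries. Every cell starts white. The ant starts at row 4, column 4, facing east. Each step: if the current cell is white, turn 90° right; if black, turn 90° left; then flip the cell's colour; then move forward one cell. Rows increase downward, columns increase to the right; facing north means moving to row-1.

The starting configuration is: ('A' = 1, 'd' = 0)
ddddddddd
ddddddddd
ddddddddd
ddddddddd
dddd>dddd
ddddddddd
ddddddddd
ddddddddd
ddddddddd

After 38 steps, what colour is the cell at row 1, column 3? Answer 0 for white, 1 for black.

1

0) ddddddddd
ddddddddd
ddddddddd
ddddddddd
dddd>dddd
ddddddddd
ddddddddd
ddddddddd
ddddddddd
1) ddddddddd
ddddddddd
ddddddddd
ddddddddd
ddddAdddd
ddddvdddd
ddddddddd
ddddddddd
ddddddddd
2) ddddddddd
ddddddddd
ddddddddd
ddddddddd
ddddAdddd
ddd<Adddd
ddddddddd
ddddddddd
ddddddddd
3) ddddddddd
ddddddddd
ddddddddd
ddddddddd
ddd^Adddd
dddAAdddd
ddddddddd
ddddddddd
ddddddddd
4) ddddddddd
ddddddddd
ddddddddd
ddddddddd
dddA>dddd
dddAAdddd
ddddddddd
ddddddddd
ddddddddd
5) ddddddddd
ddddddddd
ddddddddd
dddd^dddd
dddAddddd
dddAAdddd
ddddddddd
ddddddddd
ddddddddd
6) ddddddddd
ddddddddd
ddddddddd
ddddA>ddd
dddAddddd
dddAAdddd
ddddddddd
ddddddddd
ddddddddd
7) ddddddddd
ddddddddd
ddddddddd
ddddAAddd
dddAdvddd
dddAAdddd
ddddddddd
ddddddddd
ddddddddd
8) ddddddddd
ddddddddd
ddddddddd
ddddAAddd
dddA<Addd
dddAAdddd
ddddddddd
ddddddddd
ddddddddd
9) ddddddddd
ddddddddd
ddddddddd
dddd^Addd
dddAAAddd
dddAAdddd
ddddddddd
ddddddddd
ddddddddd
10) ddddddddd
ddddddddd
ddddddddd
ddd<dAddd
dddAAAddd
dddAAdddd
ddddddddd
ddddddddd
ddddddddd
11) ddddddddd
ddddddddd
ddd^ddddd
dddAdAddd
dddAAAddd
dddAAdddd
ddddddddd
ddddddddd
ddddddddd
12) ddddddddd
ddddddddd
dddA>dddd
dddAdAddd
dddAAAddd
dddAAdddd
ddddddddd
ddddddddd
ddddddddd
13) ddddddddd
ddddddddd
dddAAdddd
dddAvAddd
dddAAAddd
dddAAdddd
ddddddddd
ddddddddd
ddddddddd
14) ddddddddd
ddddddddd
dddAAdddd
ddd<AAddd
dddAAAddd
dddAAdddd
ddddddddd
ddddddddd
ddddddddd
15) ddddddddd
ddddddddd
dddAAdddd
ddddAAddd
dddvAAddd
dddAAdddd
ddddddddd
ddddddddd
ddddddddd
16) ddddddddd
ddddddddd
dddAAdddd
ddddAAddd
dddd>Addd
dddAAdddd
ddddddddd
ddddddddd
ddddddddd
17) ddddddddd
ddddddddd
dddAAdddd
dddd^Addd
dddddAddd
dddAAdddd
ddddddddd
ddddddddd
ddddddddd
18) ddddddddd
ddddddddd
dddAAdddd
ddd<dAddd
dddddAddd
dddAAdddd
ddddddddd
ddddddddd
ddddddddd
19) ddddddddd
ddddddddd
ddd^Adddd
dddAdAddd
dddddAddd
dddAAdddd
ddddddddd
ddddddddd
ddddddddd
20) ddddddddd
ddddddddd
dd<dAdddd
dddAdAddd
dddddAddd
dddAAdddd
ddddddddd
ddddddddd
ddddddddd
21) ddddddddd
dd^dddddd
ddAdAdddd
dddAdAddd
dddddAddd
dddAAdddd
ddddddddd
ddddddddd
ddddddddd
22) ddddddddd
ddA>ddddd
ddAdAdddd
dddAdAddd
dddddAddd
dddAAdddd
ddddddddd
ddddddddd
ddddddddd
23) ddddddddd
ddAAddddd
ddAvAdddd
dddAdAddd
dddddAddd
dddAAdddd
ddddddddd
ddddddddd
ddddddddd
24) ddddddddd
ddAAddddd
dd<AAdddd
dddAdAddd
dddddAddd
dddAAdddd
ddddddddd
ddddddddd
ddddddddd
25) ddddddddd
ddAAddddd
dddAAdddd
ddvAdAddd
dddddAddd
dddAAdddd
ddddddddd
ddddddddd
ddddddddd
26) ddddddddd
ddAAddddd
dddAAdddd
d<AAdAddd
dddddAddd
dddAAdddd
ddddddddd
ddddddddd
ddddddddd
27) ddddddddd
ddAAddddd
d^dAAdddd
dAAAdAddd
dddddAddd
dddAAdddd
ddddddddd
ddddddddd
ddddddddd
28) ddddddddd
ddAAddddd
dA>AAdddd
dAAAdAddd
dddddAddd
dddAAdddd
ddddddddd
ddddddddd
ddddddddd
29) ddddddddd
ddAAddddd
dAAAAdddd
dAvAdAddd
dddddAddd
dddAAdddd
ddddddddd
ddddddddd
ddddddddd
30) ddddddddd
ddAAddddd
dAAAAdddd
dAd>dAddd
dddddAddd
dddAAdddd
ddddddddd
ddddddddd
ddddddddd
31) ddddddddd
ddAAddddd
dAA^Adddd
dAdddAddd
dddddAddd
dddAAdddd
ddddddddd
ddddddddd
ddddddddd
32) ddddddddd
ddAAddddd
dA<dAdddd
dAdddAddd
dddddAddd
dddAAdddd
ddddddddd
ddddddddd
ddddddddd
33) ddddddddd
ddAAddddd
dAddAdddd
dAvddAddd
dddddAddd
dddAAdddd
ddddddddd
ddddddddd
ddddddddd
34) ddddddddd
ddAAddddd
dAddAdddd
d<AddAddd
dddddAddd
dddAAdddd
ddddddddd
ddddddddd
ddddddddd
35) ddddddddd
ddAAddddd
dAddAdddd
ddAddAddd
dvdddAddd
dddAAdddd
ddddddddd
ddddddddd
ddddddddd
36) ddddddddd
ddAAddddd
dAddAdddd
ddAddAddd
<AdddAddd
dddAAdddd
ddddddddd
ddddddddd
ddddddddd
37) ddddddddd
ddAAddddd
dAddAdddd
^dAddAddd
AAdddAddd
dddAAdddd
ddddddddd
ddddddddd
ddddddddd
38) ddddddddd
ddAAddddd
dAddAdddd
A>AddAddd
AAdddAddd
dddAAdddd
ddddddddd
ddddddddd
ddddddddd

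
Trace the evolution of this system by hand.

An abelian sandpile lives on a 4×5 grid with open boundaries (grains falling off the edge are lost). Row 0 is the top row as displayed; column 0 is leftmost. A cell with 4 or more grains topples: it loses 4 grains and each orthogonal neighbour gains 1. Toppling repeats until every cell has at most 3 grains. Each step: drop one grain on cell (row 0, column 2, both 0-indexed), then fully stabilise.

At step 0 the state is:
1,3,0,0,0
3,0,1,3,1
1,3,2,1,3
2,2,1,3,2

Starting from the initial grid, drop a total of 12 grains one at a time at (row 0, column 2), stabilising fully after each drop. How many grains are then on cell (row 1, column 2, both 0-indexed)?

step 0: 1,3,0,0,0
3,0,1,3,1
1,3,2,1,3
2,2,1,3,2
step 1: 1,3,1,0,0
3,0,1,3,1
1,3,2,1,3
2,2,1,3,2
step 2: 1,3,2,0,0
3,0,1,3,1
1,3,2,1,3
2,2,1,3,2
step 3: 1,3,3,0,0
3,0,1,3,1
1,3,2,1,3
2,2,1,3,2
step 4: 2,0,1,1,0
3,1,2,3,1
1,3,2,1,3
2,2,1,3,2
step 5: 2,0,2,1,0
3,1,2,3,1
1,3,2,1,3
2,2,1,3,2
step 6: 2,0,3,1,0
3,1,2,3,1
1,3,2,1,3
2,2,1,3,2
step 7: 2,1,0,2,0
3,1,3,3,1
1,3,2,1,3
2,2,1,3,2
step 8: 2,1,1,2,0
3,1,3,3,1
1,3,2,1,3
2,2,1,3,2
step 9: 2,1,2,2,0
3,1,3,3,1
1,3,2,1,3
2,2,1,3,2
step 10: 2,1,3,2,0
3,1,3,3,1
1,3,2,1,3
2,2,1,3,2
step 11: 2,2,2,0,1
3,2,1,1,2
1,3,3,2,3
2,2,1,3,2
step 12: 2,2,3,0,1
3,2,1,1,2
1,3,3,2,3
2,2,1,3,2

1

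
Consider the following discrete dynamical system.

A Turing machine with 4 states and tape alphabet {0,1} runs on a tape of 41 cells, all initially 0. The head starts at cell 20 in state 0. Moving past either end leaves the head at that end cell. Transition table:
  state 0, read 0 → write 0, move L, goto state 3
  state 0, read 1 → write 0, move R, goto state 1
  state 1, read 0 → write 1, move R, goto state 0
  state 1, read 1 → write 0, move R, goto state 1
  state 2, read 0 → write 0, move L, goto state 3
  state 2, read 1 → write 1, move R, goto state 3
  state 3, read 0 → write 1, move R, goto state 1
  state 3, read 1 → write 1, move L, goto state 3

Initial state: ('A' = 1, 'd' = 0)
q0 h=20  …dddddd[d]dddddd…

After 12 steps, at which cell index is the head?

k=0  q0 h=20  …dddddd[d]dddddd…
k=1  q3 h=19  …dddddd[d]dddddd…
k=2  q1 h=20  …dddddA[d]dddddd…
k=3  q0 h=21  …ddddAA[d]dddddd…
k=4  q3 h=20  …dddddA[A]dddddd…
k=5  q3 h=19  …dddddd[A]Addddd…
k=6  q3 h=18  …dddddd[d]AAdddd…
k=7  q1 h=19  …dddddA[A]Addddd…
k=8  q1 h=20  …ddddAd[A]dddddd…
k=9  q1 h=21  …dddAdd[d]dddddd…
k=10  q0 h=22  …ddAddA[d]dddddd…
k=11  q3 h=21  …dddAdd[A]dddddd…
k=12  q3 h=20  …ddddAd[d]Addddd…

20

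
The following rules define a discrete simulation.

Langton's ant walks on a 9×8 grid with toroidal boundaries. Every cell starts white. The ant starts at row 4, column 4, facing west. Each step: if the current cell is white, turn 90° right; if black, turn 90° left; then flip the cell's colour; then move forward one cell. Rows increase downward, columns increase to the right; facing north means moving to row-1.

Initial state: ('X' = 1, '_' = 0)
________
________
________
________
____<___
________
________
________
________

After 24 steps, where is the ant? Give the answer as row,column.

6,6

t=0: ________
________
________
________
____<___
________
________
________
________
t=1: ________
________
________
____^___
____X___
________
________
________
________
t=2: ________
________
________
____X>__
____X___
________
________
________
________
t=3: ________
________
________
____XX__
____Xv__
________
________
________
________
t=4: ________
________
________
____XX__
____<X__
________
________
________
________
t=5: ________
________
________
____XX__
_____X__
____v___
________
________
________
t=6: ________
________
________
____XX__
_____X__
___<X___
________
________
________
t=7: ________
________
________
____XX__
___^_X__
___XX___
________
________
________
t=8: ________
________
________
____XX__
___X>X__
___XX___
________
________
________
t=9: ________
________
________
____XX__
___XXX__
___Xv___
________
________
________
t=10: ________
________
________
____XX__
___XXX__
___X_>__
________
________
________
t=11: ________
________
________
____XX__
___XXX__
___X_X__
_____v__
________
________
t=12: ________
________
________
____XX__
___XXX__
___X_X__
____<X__
________
________
t=13: ________
________
________
____XX__
___XXX__
___X^X__
____XX__
________
________
t=14: ________
________
________
____XX__
___XXX__
___XX>__
____XX__
________
________
t=15: ________
________
________
____XX__
___XX^__
___XX___
____XX__
________
________
t=16: ________
________
________
____XX__
___X<___
___XX___
____XX__
________
________
t=17: ________
________
________
____XX__
___X____
___Xv___
____XX__
________
________
t=18: ________
________
________
____XX__
___X____
___X_>__
____XX__
________
________
t=19: ________
________
________
____XX__
___X____
___X_X__
____Xv__
________
________
t=20: ________
________
________
____XX__
___X____
___X_X__
____X_>_
________
________
t=21: ________
________
________
____XX__
___X____
___X_X__
____X_X_
______v_
________
t=22: ________
________
________
____XX__
___X____
___X_X__
____X_X_
_____<X_
________
t=23: ________
________
________
____XX__
___X____
___X_X__
____X^X_
_____XX_
________
t=24: ________
________
________
____XX__
___X____
___X_X__
____XX>_
_____XX_
________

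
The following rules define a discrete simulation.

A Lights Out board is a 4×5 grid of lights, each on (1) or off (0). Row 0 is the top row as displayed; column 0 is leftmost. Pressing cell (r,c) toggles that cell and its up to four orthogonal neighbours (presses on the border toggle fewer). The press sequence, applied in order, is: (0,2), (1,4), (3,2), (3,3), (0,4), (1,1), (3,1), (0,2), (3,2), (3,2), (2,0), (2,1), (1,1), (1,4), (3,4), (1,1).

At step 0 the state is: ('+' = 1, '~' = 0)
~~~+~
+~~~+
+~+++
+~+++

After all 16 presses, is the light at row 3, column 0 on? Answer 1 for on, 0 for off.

k=0  ~~~+~
+~~~+
+~+++
+~+++
k=1  ~++~~
+~+~+
+~+++
+~+++
k=2  ~++~+
+~++~
+~++~
+~+++
k=3  ~++~+
+~++~
+~~+~
++~~+
k=4  ~++~+
+~++~
+~~~~
++++~
k=5  ~+++~
+~+++
+~~~~
++++~
k=6  ~~++~
~+~++
++~~~
++++~
k=7  ~~++~
~+~++
+~~~~
~~~+~
k=8  ~+~~~
~++++
+~~~~
~~~+~
k=9  ~+~~~
~++++
+~+~~
~++~~
k=10  ~+~~~
~++++
+~~~~
~~~+~
k=11  ~+~~~
+++++
~+~~~
+~~+~
k=12  ~+~~~
+~+++
+~+~~
++~+~
k=13  ~~~~~
~+~++
+++~~
++~+~
k=14  ~~~~+
~+~~~
+++~+
++~+~
k=15  ~~~~+
~+~~~
+++~~
++~~+
k=16  ~+~~+
+~+~~
+~+~~
++~~+

1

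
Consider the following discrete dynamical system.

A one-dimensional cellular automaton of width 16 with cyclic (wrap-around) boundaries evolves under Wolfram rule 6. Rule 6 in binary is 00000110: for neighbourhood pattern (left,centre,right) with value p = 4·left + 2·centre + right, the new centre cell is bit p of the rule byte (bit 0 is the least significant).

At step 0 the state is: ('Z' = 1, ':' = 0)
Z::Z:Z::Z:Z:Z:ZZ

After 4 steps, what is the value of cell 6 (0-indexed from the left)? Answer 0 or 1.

0) Z::Z:Z::Z:Z:Z:ZZ
1) ::ZZ:Z:ZZ:Z:Z:::
2) :Z:::Z::::Z:Z:::
3) ZZ::ZZ:::ZZ:Z:::
4) :::Z::::Z:::Z::Z

0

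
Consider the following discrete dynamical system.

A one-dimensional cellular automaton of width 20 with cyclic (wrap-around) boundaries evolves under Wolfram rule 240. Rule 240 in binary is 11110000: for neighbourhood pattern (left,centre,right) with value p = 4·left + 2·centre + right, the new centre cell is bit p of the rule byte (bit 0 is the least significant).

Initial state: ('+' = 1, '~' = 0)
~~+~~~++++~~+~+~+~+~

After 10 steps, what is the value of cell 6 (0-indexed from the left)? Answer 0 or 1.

1

[0] ~~+~~~++++~~+~+~+~+~
[1] ~~~+~~~++++~~+~+~+~+
[2] +~~~+~~~++++~~+~+~+~
[3] ~+~~~+~~~++++~~+~+~+
[4] +~+~~~+~~~++++~~+~+~
[5] ~+~+~~~+~~~++++~~+~+
[6] +~+~+~~~+~~~++++~~+~
[7] ~+~+~+~~~+~~~++++~~+
[8] +~+~+~+~~~+~~~++++~~
[9] ~+~+~+~+~~~+~~~++++~
[10] ~~+~+~+~+~~~+~~~++++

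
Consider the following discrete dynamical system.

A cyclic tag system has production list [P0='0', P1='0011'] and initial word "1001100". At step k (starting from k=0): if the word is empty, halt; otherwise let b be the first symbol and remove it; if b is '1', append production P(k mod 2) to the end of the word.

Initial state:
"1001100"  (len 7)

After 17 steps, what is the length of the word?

[0] "1001100"  (len 7)
[1] "0011000"  (len 7)
[2] "011000"  (len 6)
[3] "11000"  (len 5)
[4] "10000011"  (len 8)
[5] "00000110"  (len 8)
[6] "0000110"  (len 7)
[7] "000110"  (len 6)
[8] "00110"  (len 5)
[9] "0110"  (len 4)
[10] "110"  (len 3)
[11] "100"  (len 3)
[12] "000011"  (len 6)
[13] "00011"  (len 5)
[14] "0011"  (len 4)
[15] "011"  (len 3)
[16] "11"  (len 2)
[17] "10"  (len 2)

2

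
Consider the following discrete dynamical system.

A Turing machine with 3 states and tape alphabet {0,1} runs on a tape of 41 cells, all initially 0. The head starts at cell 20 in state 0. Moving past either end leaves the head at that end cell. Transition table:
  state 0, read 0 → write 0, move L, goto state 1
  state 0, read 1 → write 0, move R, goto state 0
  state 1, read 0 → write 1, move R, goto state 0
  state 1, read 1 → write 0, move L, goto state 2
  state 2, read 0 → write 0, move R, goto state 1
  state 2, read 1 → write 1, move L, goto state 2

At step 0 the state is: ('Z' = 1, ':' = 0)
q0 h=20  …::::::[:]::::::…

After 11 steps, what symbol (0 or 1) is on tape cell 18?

0

step 0: q0 h=20  …::::::[:]::::::…
step 1: q1 h=19  …::::::[:]::::::…
step 2: q0 h=20  …:::::Z[:]::::::…
step 3: q1 h=19  …::::::[Z]::::::…
step 4: q2 h=18  …::::::[:]::::::…
step 5: q1 h=19  …::::::[:]::::::…
step 6: q0 h=20  …:::::Z[:]::::::…
step 7: q1 h=19  …::::::[Z]::::::…
step 8: q2 h=18  …::::::[:]::::::…
step 9: q1 h=19  …::::::[:]::::::…
step 10: q0 h=20  …:::::Z[:]::::::…
step 11: q1 h=19  …::::::[Z]::::::…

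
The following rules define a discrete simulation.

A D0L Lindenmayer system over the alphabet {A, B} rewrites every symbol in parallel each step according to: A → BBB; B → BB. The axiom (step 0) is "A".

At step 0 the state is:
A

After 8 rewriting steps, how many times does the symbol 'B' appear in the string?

k=0  A
k=1  BBB
k=2  BBBBBB
k=3  BBBBBBBBBBBB
k=4  BBBBBBBBBBBBBBBBBBBBBBBB
k=5  BBBBBBBBBBBBBBBBBBBBBBBBBBBBBBBBBBBBBBBBBBBBBBBB
k=6  BBBBBBBBBBBBBBBBBBBBBBBBBBBBBBBBBBBBBBBBBBBBBBBBBBBBBBBBBBBBBBBBBBBBBBBBBBBBBBBBBBBBBBBBBBBBBBBB
k=7  BBBBBBBBBBBBBBBBBBBBBBBBBBBBBBBBBBBBBBBBBBBBBBBBBBBBBBBBBB…BBBBBBBBBBBBBBBBBBBBBBBBBBBBBBBBBBBBBBBBBBBBBBBBBBBBBBBBBB  (len 192)
k=8  BBBBBBBBBBBBBBBBBBBBBBBBBBBBBBBBBBBBBBBBBBBBBBBBBBBBBBBBBB…BBBBBBBBBBBBBBBBBBBBBBBBBBBBBBBBBBBBBBBBBBBBBBBBBBBBBBBBBB  (len 384)

384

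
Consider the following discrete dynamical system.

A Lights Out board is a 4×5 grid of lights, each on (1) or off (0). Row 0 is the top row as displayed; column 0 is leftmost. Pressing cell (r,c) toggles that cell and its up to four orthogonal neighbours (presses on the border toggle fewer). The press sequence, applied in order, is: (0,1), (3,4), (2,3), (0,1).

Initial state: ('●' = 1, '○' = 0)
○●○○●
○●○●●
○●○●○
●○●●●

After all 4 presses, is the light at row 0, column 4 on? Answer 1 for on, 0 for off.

gen 0: ○●○○●
○●○●●
○●○●○
●○●●●
gen 1: ●○●○●
○○○●●
○●○●○
●○●●●
gen 2: ●○●○●
○○○●●
○●○●●
●○●○○
gen 3: ●○●○●
○○○○●
○●●○○
●○●●○
gen 4: ○●○○●
○●○○●
○●●○○
●○●●○

1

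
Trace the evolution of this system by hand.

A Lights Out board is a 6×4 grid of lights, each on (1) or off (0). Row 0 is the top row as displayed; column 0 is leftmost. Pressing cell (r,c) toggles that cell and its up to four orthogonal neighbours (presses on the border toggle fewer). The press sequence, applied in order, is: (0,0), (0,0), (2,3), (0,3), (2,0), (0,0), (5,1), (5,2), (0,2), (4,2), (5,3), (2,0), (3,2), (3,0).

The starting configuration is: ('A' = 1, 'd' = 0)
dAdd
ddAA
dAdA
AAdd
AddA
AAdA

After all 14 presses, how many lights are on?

k=0  dAdd
ddAA
dAdA
AAdd
AddA
AAdA
k=1  Addd
AdAA
dAdA
AAdd
AddA
AAdA
k=2  dAdd
ddAA
dAdA
AAdd
AddA
AAdA
k=3  dAdd
ddAd
dAAd
AAdA
AddA
AAdA
k=4  dAAA
ddAA
dAAd
AAdA
AddA
AAdA
k=5  dAAA
AdAA
AdAd
dAdA
AddA
AAdA
k=6  AdAA
ddAA
AdAd
dAdA
AddA
AAdA
k=7  AdAA
ddAA
AdAd
dAdA
AAdA
ddAA
k=8  AdAA
ddAA
AdAd
dAdA
AAAA
dAdd
k=9  AAdd
dddA
AdAd
dAdA
AAAA
dAdd
k=10  AAdd
dddA
AdAd
dAAA
Addd
dAAd
k=11  AAdd
dddA
AdAd
dAAA
AddA
dAdA
k=12  AAdd
AddA
dAAd
AAAA
AddA
dAdA
k=13  AAdd
AddA
dAdd
Addd
AdAA
dAdA
k=14  AAdd
AddA
AAdd
dAdd
ddAA
dAdA

11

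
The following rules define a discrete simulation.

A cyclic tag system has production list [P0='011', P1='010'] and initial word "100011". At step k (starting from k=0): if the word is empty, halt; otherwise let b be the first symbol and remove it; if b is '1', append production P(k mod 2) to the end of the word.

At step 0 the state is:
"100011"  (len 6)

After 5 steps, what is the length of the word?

7

gen 0: "100011"  (len 6)
gen 1: "00011011"  (len 8)
gen 2: "0011011"  (len 7)
gen 3: "011011"  (len 6)
gen 4: "11011"  (len 5)
gen 5: "1011011"  (len 7)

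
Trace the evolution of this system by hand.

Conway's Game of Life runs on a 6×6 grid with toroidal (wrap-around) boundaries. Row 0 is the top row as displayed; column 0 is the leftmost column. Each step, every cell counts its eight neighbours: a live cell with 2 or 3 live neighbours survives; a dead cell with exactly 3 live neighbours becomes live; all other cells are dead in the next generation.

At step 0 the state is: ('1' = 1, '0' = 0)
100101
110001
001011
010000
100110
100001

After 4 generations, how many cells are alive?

k=0  100101
110001
001011
010000
100110
100001
k=1  000000
011100
001011
111000
110010
010100
k=2  010100
011110
000011
001010
000101
111000
k=3  000010
110001
010001
000000
100111
110110
k=4  001110
010011
010001
000000
111100
111000

15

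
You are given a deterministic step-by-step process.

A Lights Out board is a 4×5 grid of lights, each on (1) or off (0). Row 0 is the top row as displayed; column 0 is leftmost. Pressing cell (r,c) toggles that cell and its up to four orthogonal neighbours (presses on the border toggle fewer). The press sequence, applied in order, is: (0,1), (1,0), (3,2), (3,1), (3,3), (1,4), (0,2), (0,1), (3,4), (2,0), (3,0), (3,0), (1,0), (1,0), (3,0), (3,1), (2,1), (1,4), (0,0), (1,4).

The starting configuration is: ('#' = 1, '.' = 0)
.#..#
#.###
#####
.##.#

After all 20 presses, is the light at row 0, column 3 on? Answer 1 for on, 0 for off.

t=0: .#..#
#.###
#####
.##.#
t=1: #.#.#
#####
#####
.##.#
t=2: ..#.#
..###
.####
.##.#
t=3: ..#.#
..###
.#.##
...##
t=4: ..#.#
..###
...##
#####
t=5: ..#.#
..###
....#
##...
t=6: ..#..
..#..
.....
##...
t=7: .#.#.
.....
.....
##...
t=8: #.##.
.#...
.....
##...
t=9: #.##.
.#...
....#
##.##
t=10: #.##.
##...
##..#
.#.##
t=11: #.##.
##...
.#..#
#..##
t=12: #.##.
##...
##..#
.#.##
t=13: ..##.
.....
.#..#
.#.##
t=14: #.##.
##...
##..#
.#.##
t=15: #.##.
##...
.#..#
#..##
t=16: #.##.
##...
....#
.####
t=17: #.##.
#....
###.#
..###
t=18: #.###
#..##
###..
..###
t=19: .####
...##
###..
..###
t=20: .###.
.....
###.#
..###

1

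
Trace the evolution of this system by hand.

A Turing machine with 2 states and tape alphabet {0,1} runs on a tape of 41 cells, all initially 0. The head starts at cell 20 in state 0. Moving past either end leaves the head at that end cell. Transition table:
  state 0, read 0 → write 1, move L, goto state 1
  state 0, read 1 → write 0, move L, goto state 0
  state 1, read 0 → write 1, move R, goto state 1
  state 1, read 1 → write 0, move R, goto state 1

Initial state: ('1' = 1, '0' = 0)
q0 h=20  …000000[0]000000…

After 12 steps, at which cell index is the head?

step 0: q0 h=20  …000000[0]000000…
step 1: q1 h=19  …000000[0]100000…
step 2: q1 h=20  …000001[1]000000…
step 3: q1 h=21  …000010[0]000000…
step 4: q1 h=22  …000101[0]000000…
step 5: q1 h=23  …001011[0]000000…
step 6: q1 h=24  …010111[0]000000…
step 7: q1 h=25  …101111[0]000000…
step 8: q1 h=26  …011111[0]000000…
step 9: q1 h=27  …111111[0]000000…
step 10: q1 h=28  …111111[0]000000…
step 11: q1 h=29  …111111[0]000000…
step 12: q1 h=30  …111111[0]000000…

30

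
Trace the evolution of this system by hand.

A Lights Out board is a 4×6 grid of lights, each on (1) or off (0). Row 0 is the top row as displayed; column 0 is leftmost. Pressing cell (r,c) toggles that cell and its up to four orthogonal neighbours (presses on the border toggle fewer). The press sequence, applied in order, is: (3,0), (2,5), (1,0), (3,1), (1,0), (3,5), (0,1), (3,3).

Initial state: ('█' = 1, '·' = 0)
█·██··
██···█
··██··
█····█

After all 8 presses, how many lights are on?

[0] █·██··
██···█
··██··
█····█
[1] █·██··
██···█
█·██··
·█···█
[2] █·██··
██····
█·████
·█····
[3] ··██··
······
··████
·█····
[4] ··██··
······
·█████
█·█···
[5] █·██··
██····
██████
█·█···
[6] █·██··
██····
█████·
█·█·██
[7] ·█·█··
█·····
█████·
█·█·██
[8] ·█·█··
█·····
███·█·
█··█·█

10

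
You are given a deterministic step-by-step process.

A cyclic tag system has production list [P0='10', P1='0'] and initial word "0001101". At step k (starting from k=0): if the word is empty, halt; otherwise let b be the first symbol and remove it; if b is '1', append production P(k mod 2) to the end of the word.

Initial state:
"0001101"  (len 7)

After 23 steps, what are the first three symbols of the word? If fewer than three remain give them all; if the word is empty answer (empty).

010

k=0  "0001101"  (len 7)
k=1  "001101"  (len 6)
k=2  "01101"  (len 5)
k=3  "1101"  (len 4)
k=4  "1010"  (len 4)
k=5  "01010"  (len 5)
k=6  "1010"  (len 4)
k=7  "01010"  (len 5)
k=8  "1010"  (len 4)
k=9  "01010"  (len 5)
k=10  "1010"  (len 4)
k=11  "01010"  (len 5)
k=12  "1010"  (len 4)
k=13  "01010"  (len 5)
k=14  "1010"  (len 4)
k=15  "01010"  (len 5)
k=16  "1010"  (len 4)
k=17  "01010"  (len 5)
k=18  "1010"  (len 4)
k=19  "01010"  (len 5)
k=20  "1010"  (len 4)
k=21  "01010"  (len 5)
k=22  "1010"  (len 4)
k=23  "01010"  (len 5)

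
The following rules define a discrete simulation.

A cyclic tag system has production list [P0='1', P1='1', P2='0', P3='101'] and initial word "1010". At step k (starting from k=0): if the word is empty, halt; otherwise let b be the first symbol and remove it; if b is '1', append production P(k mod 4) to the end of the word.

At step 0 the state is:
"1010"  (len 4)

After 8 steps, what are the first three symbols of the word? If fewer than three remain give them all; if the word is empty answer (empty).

[0] "1010"  (len 4)
[1] "0101"  (len 4)
[2] "101"  (len 3)
[3] "010"  (len 3)
[4] "10"  (len 2)
[5] "01"  (len 2)
[6] "1"  (len 1)
[7] "0"  (len 1)
[8] (halted — word empty)

(empty)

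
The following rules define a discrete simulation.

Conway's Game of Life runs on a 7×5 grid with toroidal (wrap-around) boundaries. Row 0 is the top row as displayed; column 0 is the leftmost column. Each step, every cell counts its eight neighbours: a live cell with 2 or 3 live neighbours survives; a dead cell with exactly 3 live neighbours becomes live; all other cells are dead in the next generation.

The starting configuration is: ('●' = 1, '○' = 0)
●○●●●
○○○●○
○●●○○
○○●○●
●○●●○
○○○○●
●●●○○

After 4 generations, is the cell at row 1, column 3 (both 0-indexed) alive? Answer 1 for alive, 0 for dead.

0

0) ●○●●●
○○○●○
○●●○○
○○●○●
●○●●○
○○○○●
●●●○○
1) ●○○○○
●○○○○
○●●○○
●○○○●
●●●○○
○○○○●
○○●○○
2) ○●○○○
●○○○○
○●○○●
○○○●●
○●○●○
●○●●○
○○○○○
3) ○○○○○
●●○○○
○○○●●
○○○●●
●●○○○
○●●●●
○●●○○
4) ●○●○○
●○○○●
○○●●○
○○●●○
○●○○○
○○○●●
●●○○○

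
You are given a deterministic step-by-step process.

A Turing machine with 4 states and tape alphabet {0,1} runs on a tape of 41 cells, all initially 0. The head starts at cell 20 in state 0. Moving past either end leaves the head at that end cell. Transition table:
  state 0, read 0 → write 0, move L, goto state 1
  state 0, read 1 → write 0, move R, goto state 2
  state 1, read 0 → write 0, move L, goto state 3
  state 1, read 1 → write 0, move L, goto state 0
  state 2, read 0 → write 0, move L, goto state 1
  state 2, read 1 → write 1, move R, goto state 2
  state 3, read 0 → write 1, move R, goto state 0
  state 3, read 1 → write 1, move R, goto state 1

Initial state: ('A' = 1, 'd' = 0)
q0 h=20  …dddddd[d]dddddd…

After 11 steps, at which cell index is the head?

step 0: q0 h=20  …dddddd[d]dddddd…
step 1: q1 h=19  …dddddd[d]dddddd…
step 2: q3 h=18  …dddddd[d]dddddd…
step 3: q0 h=19  …dddddA[d]dddddd…
step 4: q1 h=18  …dddddd[A]dddddd…
step 5: q0 h=17  …dddddd[d]dddddd…
step 6: q1 h=16  …dddddd[d]dddddd…
step 7: q3 h=15  …dddddd[d]dddddd…
step 8: q0 h=16  …dddddA[d]dddddd…
step 9: q1 h=15  …dddddd[A]dddddd…
step 10: q0 h=14  …dddddd[d]dddddd…
step 11: q1 h=13  …dddddd[d]dddddd…

13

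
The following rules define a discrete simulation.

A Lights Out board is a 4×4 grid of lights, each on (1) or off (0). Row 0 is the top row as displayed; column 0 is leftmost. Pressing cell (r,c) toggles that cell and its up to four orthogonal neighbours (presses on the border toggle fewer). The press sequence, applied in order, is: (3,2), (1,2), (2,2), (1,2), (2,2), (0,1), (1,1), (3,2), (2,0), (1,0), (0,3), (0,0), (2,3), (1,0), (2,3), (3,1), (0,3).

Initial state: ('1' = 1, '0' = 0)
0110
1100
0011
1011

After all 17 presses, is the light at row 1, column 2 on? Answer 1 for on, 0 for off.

gen 0: 0110
1100
0011
1011
gen 1: 0110
1100
0001
1100
gen 2: 0100
1011
0011
1100
gen 3: 0100
1001
0100
1110
gen 4: 0110
1110
0110
1110
gen 5: 0110
1100
0001
1100
gen 6: 1000
1000
0001
1100
gen 7: 1100
0110
0101
1100
gen 8: 1100
0110
0111
1011
gen 9: 1100
1110
1011
0011
gen 10: 0100
0010
0011
0011
gen 11: 0111
0011
0011
0011
gen 12: 1011
1011
0011
0011
gen 13: 1011
1010
0000
0010
gen 14: 0011
0110
1000
0010
gen 15: 0011
0111
1011
0011
gen 16: 0011
0111
1111
1101
gen 17: 0000
0110
1111
1101

1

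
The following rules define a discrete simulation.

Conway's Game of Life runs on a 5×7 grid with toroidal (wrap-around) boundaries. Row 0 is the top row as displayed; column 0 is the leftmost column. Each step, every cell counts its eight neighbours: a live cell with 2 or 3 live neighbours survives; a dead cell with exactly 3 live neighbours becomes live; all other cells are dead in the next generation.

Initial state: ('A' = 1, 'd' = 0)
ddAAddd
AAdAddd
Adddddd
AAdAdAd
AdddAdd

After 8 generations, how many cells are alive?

6

k=0  ddAAddd
AAdAddd
Adddddd
AAdAdAd
AdddAdd
k=1  AdAAAdd
AAdAddd
ddddAdd
AAddAdd
AdddAdA
k=2  ddAdAAd
AAddddd
ddAAAdd
AAdAAdA
ddAdAdA
k=3  AdAdAAA
dAdddAd
ddddAAA
AAddddA
ddAdddA
k=4  AdAAAdd
dAdAddd
dAddAdd
dAddddd
ddAAddd
k=5  ddddAdd
AAddddd
AAddddd
dAdAddd
ddddAdd
k=6  ddddddd
AAddddd
ddddddd
AAAdddd
dddAAdd
k=7  ddddddd
ddddddd
ddAdddd
dAAAddd
dAAAddd
k=8  ddAdddd
ddddddd
dAAAddd
ddddddd
dAdAddd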